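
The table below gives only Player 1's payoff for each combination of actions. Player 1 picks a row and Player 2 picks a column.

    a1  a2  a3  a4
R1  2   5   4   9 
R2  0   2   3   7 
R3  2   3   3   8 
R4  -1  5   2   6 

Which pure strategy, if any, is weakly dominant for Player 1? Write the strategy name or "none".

R1 vs R2: a1: 2>0, a2: 5>2, a3: 4>3, a4: 9>7.
R1 vs R3: a1: 2=2, a2: 5>3, a3: 4>3, a4: 9>8.
R1 vs R4: a1: 2>-1, a2: 5=5, a3: 4>2, a4: 9>6.
R1 is at least as good as every other strategy against every opponent action, so it is weakly dominant.

R1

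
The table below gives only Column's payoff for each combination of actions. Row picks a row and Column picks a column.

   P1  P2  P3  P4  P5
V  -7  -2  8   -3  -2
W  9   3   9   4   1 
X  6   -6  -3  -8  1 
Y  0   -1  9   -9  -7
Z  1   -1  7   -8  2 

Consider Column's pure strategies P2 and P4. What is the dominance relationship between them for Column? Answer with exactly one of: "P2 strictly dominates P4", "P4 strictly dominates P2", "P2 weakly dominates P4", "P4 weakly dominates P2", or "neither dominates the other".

neither dominates the other

Compare P2 to P4 across every action of Row: V: -2>-3, W: 3<4, X: -6>-8, Y: -1>-9, Z: -1>-8.
P2 does better at V, X, Y, Z but worse at W; neither strategy dominates the other.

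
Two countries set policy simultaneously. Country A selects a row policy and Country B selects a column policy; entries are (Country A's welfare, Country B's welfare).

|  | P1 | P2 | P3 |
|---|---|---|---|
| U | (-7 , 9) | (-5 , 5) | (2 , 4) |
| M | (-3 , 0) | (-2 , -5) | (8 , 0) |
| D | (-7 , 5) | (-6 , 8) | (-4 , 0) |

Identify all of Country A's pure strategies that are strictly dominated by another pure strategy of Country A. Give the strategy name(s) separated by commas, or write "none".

M strictly dominates U — P1: -3>-7, P2: -2>-5, P3: 8>2.
Nothing dominates M: U at P1 (-3>-7); D at P1 (-3>-7).
D: dominated, since M does at least as well everywhere (P1: -3>-7, P2: -2>-6, P3: 8>-4).

U, D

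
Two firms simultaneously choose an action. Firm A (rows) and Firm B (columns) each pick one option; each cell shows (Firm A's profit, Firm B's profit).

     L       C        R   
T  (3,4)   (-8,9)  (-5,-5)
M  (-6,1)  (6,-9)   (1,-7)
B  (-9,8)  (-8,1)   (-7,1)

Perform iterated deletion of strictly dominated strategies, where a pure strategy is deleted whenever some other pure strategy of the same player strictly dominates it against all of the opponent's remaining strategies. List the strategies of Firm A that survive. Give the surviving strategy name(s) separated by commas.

T, M

Firm A's strategy B is strictly dominated by M (L: -6>-9, C: 6>-8, R: 1>-7) and is removed.
Column R is eliminated: L beats it against every remaining row (T: 4>-5, M: 1>-7).
Among the remaining strategies, none is strictly dominated by another pure strategy of the same player, so the elimination stops.
Surviving strategies — Firm A: {T, M}; Firm B: {L, C}.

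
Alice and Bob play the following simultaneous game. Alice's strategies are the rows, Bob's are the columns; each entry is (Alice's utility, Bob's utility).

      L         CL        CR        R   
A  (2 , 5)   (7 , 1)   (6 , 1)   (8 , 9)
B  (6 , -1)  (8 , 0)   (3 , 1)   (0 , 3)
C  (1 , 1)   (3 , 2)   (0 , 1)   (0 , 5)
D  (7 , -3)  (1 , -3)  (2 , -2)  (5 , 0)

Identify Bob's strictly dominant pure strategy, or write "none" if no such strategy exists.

R

R vs L: A: 9>5, B: 3>-1, C: 5>1, D: 0>-3.
R vs CL: A: 9>1, B: 3>0, C: 5>2, D: 0>-3.
R vs CR: A: 9>1, B: 3>1, C: 5>1, D: 0>-2.
R strictly beats every other strategy against every opponent action, so it is strictly dominant.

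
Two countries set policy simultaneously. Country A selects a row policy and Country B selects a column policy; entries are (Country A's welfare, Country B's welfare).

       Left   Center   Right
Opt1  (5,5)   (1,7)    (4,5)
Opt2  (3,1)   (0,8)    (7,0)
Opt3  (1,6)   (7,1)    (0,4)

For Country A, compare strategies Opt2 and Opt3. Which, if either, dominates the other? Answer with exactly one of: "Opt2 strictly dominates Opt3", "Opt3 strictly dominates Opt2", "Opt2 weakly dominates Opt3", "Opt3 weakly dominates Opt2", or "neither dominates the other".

Opt2's payoffs vs Opt3's, by Country B's action — Left: 3>1, Center: 0<7, Right: 7>0.
Opt2 does better at Left, Right but worse at Center; neither strategy dominates the other.

neither dominates the other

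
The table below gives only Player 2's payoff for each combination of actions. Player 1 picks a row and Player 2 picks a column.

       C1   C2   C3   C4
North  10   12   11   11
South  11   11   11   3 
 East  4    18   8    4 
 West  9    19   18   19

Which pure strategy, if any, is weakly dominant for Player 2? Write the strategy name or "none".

C2 vs C1: North: 12>10, South: 11=11, East: 18>4, West: 19>9.
C2 vs C3: North: 12>11, South: 11=11, East: 18>8, West: 19>18.
C2 vs C4: North: 12>11, South: 11>3, East: 18>4, West: 19=19.
C2 is at least as good as every other strategy against every opponent action, so it is weakly dominant.

C2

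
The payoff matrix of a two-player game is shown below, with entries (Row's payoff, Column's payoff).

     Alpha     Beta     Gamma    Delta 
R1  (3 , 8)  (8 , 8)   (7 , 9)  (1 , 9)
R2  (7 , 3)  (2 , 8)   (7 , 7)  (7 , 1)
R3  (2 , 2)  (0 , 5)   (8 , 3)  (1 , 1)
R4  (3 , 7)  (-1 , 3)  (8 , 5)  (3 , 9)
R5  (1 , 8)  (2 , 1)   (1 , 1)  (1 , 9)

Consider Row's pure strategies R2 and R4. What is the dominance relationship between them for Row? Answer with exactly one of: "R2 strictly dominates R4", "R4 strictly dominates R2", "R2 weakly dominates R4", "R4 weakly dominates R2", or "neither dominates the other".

R2's payoffs vs R4's, by Column's action — Alpha: 7>3, Beta: 2>-1, Gamma: 7<8, Delta: 7>3.
R2 does better at Alpha, Beta, Delta but worse at Gamma; neither strategy dominates the other.

neither dominates the other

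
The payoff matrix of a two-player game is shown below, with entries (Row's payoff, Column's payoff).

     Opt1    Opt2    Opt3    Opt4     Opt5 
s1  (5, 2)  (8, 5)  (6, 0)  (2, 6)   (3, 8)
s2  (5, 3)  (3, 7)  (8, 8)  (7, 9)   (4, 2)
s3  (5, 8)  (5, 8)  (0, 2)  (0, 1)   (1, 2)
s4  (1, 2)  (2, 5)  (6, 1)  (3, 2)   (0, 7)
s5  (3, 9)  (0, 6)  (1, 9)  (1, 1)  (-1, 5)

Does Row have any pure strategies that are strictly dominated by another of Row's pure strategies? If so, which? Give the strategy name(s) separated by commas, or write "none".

s1: no other strategy beats it everywhere (s2 at Opt1 (5=5); s3 at Opt1 (5=5); s4 at Opt1 (5>1); s5 at Opt1 (5>3)).
Nothing dominates s2: s1 at Opt1 (5=5); s3 at Opt1 (5=5); s4 at Opt1 (5>1); s5 at Opt1 (5>3).
s3: no other strategy beats it everywhere (s1 at Opt1 (5=5); s2 at Opt1 (5=5); s4 at Opt1 (5>1); s5 at Opt1 (5>3)).
s2 strictly dominates s4 — Opt1: 5>1, Opt2: 3>2, Opt3: 8>6, Opt4: 7>3, Opt5: 4>0.
s1 strictly dominates s5 — Opt1: 5>3, Opt2: 8>0, Opt3: 6>1, Opt4: 2>1, Opt5: 3>-1.

s4, s5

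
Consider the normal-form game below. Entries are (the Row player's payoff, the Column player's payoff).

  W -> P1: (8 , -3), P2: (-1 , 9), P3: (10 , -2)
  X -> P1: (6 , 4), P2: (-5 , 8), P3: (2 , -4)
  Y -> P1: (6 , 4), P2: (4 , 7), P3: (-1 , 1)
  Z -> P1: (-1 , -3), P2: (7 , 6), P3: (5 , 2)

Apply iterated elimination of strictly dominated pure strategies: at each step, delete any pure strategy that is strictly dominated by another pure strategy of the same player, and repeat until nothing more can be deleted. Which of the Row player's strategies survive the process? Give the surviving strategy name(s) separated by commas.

Z

The Row player's strategy X is strictly dominated by W (P1: 8>6, P2: -1>-5, P3: 10>2) and is removed.
Column P1 is eliminated: P2 beats it against every remaining row (W: 9>-3, Y: 7>4, Z: 6>-3).
Row Y is eliminated: Z beats it against every remaining column (P2: 7>4, P3: 5>-1).
The Column player's strategy P3 is strictly dominated by P2 (W: 9>-2, Z: 6>2) and is removed.
For the Row player, Z strictly dominates W on the remaining columns (P2: 7>-1); eliminate W.
Among the remaining strategies, none is strictly dominated by another pure strategy of the same player, so the elimination stops.
Surviving strategies — the Row player: {Z}; the Column player: {P2}.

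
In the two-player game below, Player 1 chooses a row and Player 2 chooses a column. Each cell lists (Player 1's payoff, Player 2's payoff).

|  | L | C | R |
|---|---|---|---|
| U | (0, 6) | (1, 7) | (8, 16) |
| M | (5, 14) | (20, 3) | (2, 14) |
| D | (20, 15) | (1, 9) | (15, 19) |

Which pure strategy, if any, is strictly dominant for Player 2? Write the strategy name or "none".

L fails to dominate C at U (6<7).
C fails to dominate L at M (3<14).
R fails to dominate L at M (14=14).
No single strategy dominates all the others.

none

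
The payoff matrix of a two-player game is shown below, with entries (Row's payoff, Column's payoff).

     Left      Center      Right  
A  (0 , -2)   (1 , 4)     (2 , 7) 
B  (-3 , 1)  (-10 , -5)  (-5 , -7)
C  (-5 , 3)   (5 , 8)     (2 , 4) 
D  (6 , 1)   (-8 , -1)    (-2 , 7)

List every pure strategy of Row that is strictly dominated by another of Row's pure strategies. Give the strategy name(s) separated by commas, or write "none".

A: no other strategy beats it everywhere (B at Left (0>-3); C at Left (0>-5); D at Center (1>-8)).
B is strictly dominated by A (Left: 0>-3, Center: 1>-10, Right: 2>-5).
C: no other strategy beats it everywhere (A at Center (5>1); B at Center (5>-10); D at Center (5>-8)).
D is not dominated — it holds its own against A at Left (6>0); B at Left (6>-3); C at Left (6>-5).

B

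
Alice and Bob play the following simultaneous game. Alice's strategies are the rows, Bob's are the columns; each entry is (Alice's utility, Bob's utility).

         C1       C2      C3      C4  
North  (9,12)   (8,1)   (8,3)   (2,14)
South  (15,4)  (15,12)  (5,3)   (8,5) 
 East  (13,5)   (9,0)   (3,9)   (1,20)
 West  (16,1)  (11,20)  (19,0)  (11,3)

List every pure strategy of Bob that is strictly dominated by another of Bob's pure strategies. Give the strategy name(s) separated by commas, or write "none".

C1, C3

C4 strictly dominates C1 — North: 14>12, South: 5>4, East: 20>5, West: 3>1.
C2: no other strategy beats it everywhere (C1 at South (12>4); C3 at South (12>3); C4 at South (12>5)).
C3: dominated, since C4 does at least as well everywhere (North: 14>3, South: 5>3, East: 20>9, West: 3>0).
Nothing dominates C4: C1 at North (14>12); C2 at North (14>1); C3 at North (14>3).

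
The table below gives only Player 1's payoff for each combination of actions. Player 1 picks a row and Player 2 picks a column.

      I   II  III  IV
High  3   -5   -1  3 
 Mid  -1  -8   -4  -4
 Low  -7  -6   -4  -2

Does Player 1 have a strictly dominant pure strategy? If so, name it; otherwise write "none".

High

High vs Mid: I: 3>-1, II: -5>-8, III: -1>-4, IV: 3>-4.
High vs Low: I: 3>-7, II: -5>-6, III: -1>-4, IV: 3>-2.
High strictly beats every other strategy against every opponent action, so it is strictly dominant.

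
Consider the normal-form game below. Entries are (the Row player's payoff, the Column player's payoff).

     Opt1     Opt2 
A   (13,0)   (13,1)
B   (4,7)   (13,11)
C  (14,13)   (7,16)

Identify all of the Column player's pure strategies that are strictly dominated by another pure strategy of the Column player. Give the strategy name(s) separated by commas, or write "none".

Opt1

Opt1 is strictly dominated by Opt2 (A: 1>0, B: 11>7, C: 16>13).
Nothing dominates Opt2: Opt1 at A (1>0).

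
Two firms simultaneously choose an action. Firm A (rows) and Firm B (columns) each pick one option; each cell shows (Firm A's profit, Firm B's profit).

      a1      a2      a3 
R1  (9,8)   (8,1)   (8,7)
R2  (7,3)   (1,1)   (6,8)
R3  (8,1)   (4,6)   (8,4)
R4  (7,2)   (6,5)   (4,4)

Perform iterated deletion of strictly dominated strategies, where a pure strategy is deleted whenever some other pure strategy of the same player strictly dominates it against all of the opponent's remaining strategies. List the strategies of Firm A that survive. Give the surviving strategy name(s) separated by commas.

Firm A's strategy R2 is strictly dominated by R1 (a1: 9>7, a2: 8>1, a3: 8>6) and is removed.
Row R4 is eliminated: R1 beats it against every remaining column (a1: 9>7, a2: 8>6, a3: 8>4).
Among the remaining strategies, none is strictly dominated by another pure strategy of the same player, so the elimination stops.
Surviving strategies — Firm A: {R1, R3}; Firm B: {a1, a2, a3}.

R1, R3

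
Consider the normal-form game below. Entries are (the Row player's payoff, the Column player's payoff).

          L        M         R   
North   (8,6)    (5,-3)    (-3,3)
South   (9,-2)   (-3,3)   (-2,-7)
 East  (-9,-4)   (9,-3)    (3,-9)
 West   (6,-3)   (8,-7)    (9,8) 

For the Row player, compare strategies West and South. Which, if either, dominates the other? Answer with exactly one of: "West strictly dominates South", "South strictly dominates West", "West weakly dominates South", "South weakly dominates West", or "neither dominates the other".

neither dominates the other

Compare West to South across each choice by the Column player: L: 6<9, M: 8>-3, R: 9>-2.
West does better at M, R but worse at L; neither strategy dominates the other.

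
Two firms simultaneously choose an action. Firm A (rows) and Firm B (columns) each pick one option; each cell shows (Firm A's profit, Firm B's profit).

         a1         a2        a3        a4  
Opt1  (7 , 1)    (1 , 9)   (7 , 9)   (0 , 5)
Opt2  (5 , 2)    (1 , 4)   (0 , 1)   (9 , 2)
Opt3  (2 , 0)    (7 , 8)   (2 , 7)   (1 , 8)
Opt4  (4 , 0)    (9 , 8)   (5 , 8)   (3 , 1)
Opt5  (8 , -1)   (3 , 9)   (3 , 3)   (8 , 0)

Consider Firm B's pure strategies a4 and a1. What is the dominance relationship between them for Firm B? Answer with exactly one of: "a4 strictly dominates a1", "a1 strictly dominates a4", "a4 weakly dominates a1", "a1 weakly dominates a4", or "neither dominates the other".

Compare a4 to a1 across every action of Firm A: Opt1: 5>1, Opt2: 2=2, Opt3: 8>0, Opt4: 1>0, Opt5: 0>-1.
a4 is at least as good everywhere and strictly better somewhere (tied only at Opt2), so a4 weakly but not strictly dominates a1.

a4 weakly dominates a1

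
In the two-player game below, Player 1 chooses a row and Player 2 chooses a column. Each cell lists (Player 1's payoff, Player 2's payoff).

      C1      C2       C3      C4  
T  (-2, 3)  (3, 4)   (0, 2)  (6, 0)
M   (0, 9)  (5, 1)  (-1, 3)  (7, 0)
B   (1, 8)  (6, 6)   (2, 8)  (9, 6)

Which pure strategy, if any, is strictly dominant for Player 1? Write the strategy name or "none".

B vs T: C1: 1>-2, C2: 6>3, C3: 2>0, C4: 9>6.
B vs M: C1: 1>0, C2: 6>5, C3: 2>-1, C4: 9>7.
B strictly beats every other strategy against every opponent action, so it is strictly dominant.

B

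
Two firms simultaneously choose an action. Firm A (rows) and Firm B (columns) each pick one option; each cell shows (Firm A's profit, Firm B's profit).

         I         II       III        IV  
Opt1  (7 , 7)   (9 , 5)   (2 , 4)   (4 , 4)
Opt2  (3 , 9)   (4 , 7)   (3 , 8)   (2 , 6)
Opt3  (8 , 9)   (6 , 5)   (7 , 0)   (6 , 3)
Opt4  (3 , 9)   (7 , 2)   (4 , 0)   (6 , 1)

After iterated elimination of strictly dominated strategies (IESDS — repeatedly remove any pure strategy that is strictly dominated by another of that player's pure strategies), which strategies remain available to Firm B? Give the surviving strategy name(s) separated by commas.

I

Row Opt2 is eliminated: Opt3 beats it against every remaining column (I: 8>3, II: 6>4, III: 7>3, IV: 6>2).
Firm B's strategy II is strictly dominated by I (Opt1: 7>5, Opt3: 9>5, Opt4: 9>2) and is removed.
Firm A's strategy Opt1 is strictly dominated by Opt3 (I: 8>7, III: 7>2, IV: 6>4) and is removed.
For Firm B, I strictly dominates III on the remaining rows (Opt3: 9>0, Opt4: 9>0); eliminate III.
Column IV is eliminated: I beats it against every remaining row (Opt3: 9>3, Opt4: 9>1).
Row Opt4 is eliminated: Opt3 beats it against every remaining column (I: 8>3).
Among the remaining strategies, none is strictly dominated by another pure strategy of the same player, so the elimination stops.
Surviving strategies — Firm A: {Opt3}; Firm B: {I}.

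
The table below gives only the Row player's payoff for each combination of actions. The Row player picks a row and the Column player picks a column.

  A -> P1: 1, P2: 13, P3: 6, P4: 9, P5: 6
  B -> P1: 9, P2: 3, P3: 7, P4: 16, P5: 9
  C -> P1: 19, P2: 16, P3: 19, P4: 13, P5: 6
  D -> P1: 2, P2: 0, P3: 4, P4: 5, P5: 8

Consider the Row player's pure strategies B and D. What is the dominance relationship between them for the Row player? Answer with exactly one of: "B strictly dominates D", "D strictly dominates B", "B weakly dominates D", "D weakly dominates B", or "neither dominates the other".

B strictly dominates D

Compare B to D across every action of the Column player: P1: 9>2, P2: 3>0, P3: 7>4, P4: 16>5, P5: 9>8.
B gives a strictly higher payoff against every action of the Column player, so B strictly dominates D.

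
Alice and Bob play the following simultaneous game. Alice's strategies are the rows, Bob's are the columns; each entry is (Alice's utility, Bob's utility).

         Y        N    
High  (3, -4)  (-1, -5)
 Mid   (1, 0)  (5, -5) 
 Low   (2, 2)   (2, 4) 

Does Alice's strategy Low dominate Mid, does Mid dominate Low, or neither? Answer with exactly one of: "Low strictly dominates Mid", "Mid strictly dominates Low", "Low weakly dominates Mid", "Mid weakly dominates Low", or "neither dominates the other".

neither dominates the other

Low's payoffs vs Mid's, by Bob's action — Y: 2>1, N: 2<5.
Low does better at Y but worse at N; neither strategy dominates the other.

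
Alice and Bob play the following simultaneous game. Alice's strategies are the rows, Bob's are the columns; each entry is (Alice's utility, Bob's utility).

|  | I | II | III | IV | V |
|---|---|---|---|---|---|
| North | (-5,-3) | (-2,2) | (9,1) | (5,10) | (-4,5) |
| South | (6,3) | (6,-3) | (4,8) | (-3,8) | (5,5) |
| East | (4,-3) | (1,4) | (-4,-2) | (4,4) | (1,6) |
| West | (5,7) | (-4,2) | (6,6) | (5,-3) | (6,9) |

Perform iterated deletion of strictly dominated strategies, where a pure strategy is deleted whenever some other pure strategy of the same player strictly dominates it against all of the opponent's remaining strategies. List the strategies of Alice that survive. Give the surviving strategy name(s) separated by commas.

North, West

For Bob, V strictly dominates I on the remaining rows (North: 5>-3, South: 5>3, East: 6>-3, West: 9>7); eliminate I.
For Bob, V strictly dominates II on the remaining rows (North: 5>2, South: 5>-3, East: 6>4, West: 9>2); eliminate II.
For Alice, West strictly dominates South on the remaining columns (III: 6>4, IV: 5>-3, V: 6>5); eliminate South.
Alice's strategy East is strictly dominated by West (III: 6>-4, IV: 5>4, V: 6>1) and is removed.
For Bob, V strictly dominates III on the remaining rows (North: 5>1, West: 9>6); eliminate III.
Among the remaining strategies, none is strictly dominated by another pure strategy of the same player, so the elimination stops.
Surviving strategies — Alice: {North, West}; Bob: {IV, V}.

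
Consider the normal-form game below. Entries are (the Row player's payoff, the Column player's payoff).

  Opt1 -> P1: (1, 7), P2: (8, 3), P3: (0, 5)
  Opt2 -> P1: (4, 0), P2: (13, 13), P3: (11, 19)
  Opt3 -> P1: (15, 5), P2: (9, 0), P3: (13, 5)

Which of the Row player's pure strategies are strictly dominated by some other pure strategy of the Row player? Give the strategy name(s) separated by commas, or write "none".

Opt2 strictly dominates Opt1 — P1: 4>1, P2: 13>8, P3: 11>0.
Opt2: no other strategy beats it everywhere (Opt1 at P1 (4>1); Opt3 at P2 (13>9)).
Nothing dominates Opt3: Opt1 at P1 (15>1); Opt2 at P1 (15>4).

Opt1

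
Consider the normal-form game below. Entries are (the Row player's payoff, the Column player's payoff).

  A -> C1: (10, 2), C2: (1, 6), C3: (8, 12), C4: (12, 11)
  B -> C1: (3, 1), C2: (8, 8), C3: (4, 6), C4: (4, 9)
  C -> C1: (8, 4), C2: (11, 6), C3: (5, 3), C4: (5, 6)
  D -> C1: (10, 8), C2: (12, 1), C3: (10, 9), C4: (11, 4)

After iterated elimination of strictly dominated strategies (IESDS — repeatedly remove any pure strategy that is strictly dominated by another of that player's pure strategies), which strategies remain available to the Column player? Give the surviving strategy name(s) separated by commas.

C3

The Row player's strategy B is strictly dominated by C (C1: 8>3, C2: 11>8, C3: 5>4, C4: 5>4) and is removed.
For the Row player, D strictly dominates C on the remaining columns (C1: 10>8, C2: 12>11, C3: 10>5, C4: 11>5); eliminate C.
The Column player's strategy C1 is strictly dominated by C3 (A: 12>2, D: 9>8) and is removed.
For the Column player, C3 strictly dominates C2 on the remaining rows (A: 12>6, D: 9>1); eliminate C2.
For the Column player, C3 strictly dominates C4 on the remaining rows (A: 12>11, D: 9>4); eliminate C4.
For the Row player, D strictly dominates A on the remaining columns (C3: 10>8); eliminate A.
Among the remaining strategies, none is strictly dominated by another pure strategy of the same player, so the elimination stops.
Surviving strategies — the Row player: {D}; the Column player: {C3}.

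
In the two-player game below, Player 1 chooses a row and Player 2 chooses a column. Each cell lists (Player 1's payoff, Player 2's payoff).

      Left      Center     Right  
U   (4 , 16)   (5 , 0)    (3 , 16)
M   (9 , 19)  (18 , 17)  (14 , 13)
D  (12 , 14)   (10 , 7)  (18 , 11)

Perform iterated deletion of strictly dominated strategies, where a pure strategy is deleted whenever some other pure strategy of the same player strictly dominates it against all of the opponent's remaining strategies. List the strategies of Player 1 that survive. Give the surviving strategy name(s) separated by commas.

For Player 1, M strictly dominates U on the remaining columns (Left: 9>4, Center: 18>5, Right: 14>3); eliminate U.
For Player 2, Left strictly dominates Center on the remaining rows (M: 19>17, D: 14>7); eliminate Center.
Player 1's strategy M is strictly dominated by D (Left: 12>9, Right: 18>14) and is removed.
For Player 2, Left strictly dominates Right on the remaining rows (D: 14>11); eliminate Right.
Among the remaining strategies, none is strictly dominated by another pure strategy of the same player, so the elimination stops.
Surviving strategies — Player 1: {D}; Player 2: {Left}.

D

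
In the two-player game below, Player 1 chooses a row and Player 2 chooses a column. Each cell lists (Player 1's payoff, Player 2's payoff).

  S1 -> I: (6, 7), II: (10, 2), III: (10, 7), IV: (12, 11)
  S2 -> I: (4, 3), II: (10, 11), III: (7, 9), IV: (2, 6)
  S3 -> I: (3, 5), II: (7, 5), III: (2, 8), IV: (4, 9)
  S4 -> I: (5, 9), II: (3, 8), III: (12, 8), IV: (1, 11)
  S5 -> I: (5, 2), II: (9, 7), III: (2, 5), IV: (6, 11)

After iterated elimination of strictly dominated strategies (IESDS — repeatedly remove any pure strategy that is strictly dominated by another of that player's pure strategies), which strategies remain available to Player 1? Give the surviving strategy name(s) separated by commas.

S1, S2, S4

Player 1's strategy S3 is strictly dominated by S1 (I: 6>3, II: 10>7, III: 10>2, IV: 12>4) and is removed.
Player 1's strategy S5 is strictly dominated by S1 (I: 6>5, II: 10>9, III: 10>2, IV: 12>6) and is removed.
Player 2's strategy I is strictly dominated by IV (S1: 11>7, S2: 6>3, S4: 11>9) and is removed.
Among the remaining strategies, none is strictly dominated by another pure strategy of the same player, so the elimination stops.
Surviving strategies — Player 1: {S1, S2, S4}; Player 2: {II, III, IV}.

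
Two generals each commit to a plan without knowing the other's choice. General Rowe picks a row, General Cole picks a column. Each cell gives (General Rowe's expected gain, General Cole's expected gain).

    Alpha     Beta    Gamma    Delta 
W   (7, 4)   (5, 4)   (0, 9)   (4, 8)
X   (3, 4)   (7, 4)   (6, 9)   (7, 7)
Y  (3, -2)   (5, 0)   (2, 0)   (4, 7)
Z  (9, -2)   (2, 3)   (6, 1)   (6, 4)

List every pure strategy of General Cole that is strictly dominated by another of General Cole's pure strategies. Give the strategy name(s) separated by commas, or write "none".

Gamma strictly dominates Alpha — W: 9>4, X: 9>4, Y: 0>-2, Z: 1>-2.
Delta strictly dominates Beta — W: 8>4, X: 7>4, Y: 7>0, Z: 4>3.
Gamma: no other strategy beats it everywhere (Alpha at W (9>4); Beta at W (9>4); Delta at W (9>8)).
Delta is not dominated — it holds its own against Alpha at W (8>4); Beta at W (8>4); Gamma at Y (7>0).

Alpha, Beta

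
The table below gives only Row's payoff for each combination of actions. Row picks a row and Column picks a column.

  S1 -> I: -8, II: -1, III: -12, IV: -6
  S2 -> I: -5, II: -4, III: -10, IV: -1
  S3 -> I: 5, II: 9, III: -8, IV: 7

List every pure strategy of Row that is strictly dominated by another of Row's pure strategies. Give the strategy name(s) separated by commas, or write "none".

S1 is strictly dominated by S3 (I: 5>-8, II: 9>-1, III: -8>-12, IV: 7>-6).
S2: dominated, since S3 does at least as well everywhere (I: 5>-5, II: 9>-4, III: -8>-10, IV: 7>-1).
Nothing dominates S3: S1 at I (5>-8); S2 at I (5>-5).

S1, S2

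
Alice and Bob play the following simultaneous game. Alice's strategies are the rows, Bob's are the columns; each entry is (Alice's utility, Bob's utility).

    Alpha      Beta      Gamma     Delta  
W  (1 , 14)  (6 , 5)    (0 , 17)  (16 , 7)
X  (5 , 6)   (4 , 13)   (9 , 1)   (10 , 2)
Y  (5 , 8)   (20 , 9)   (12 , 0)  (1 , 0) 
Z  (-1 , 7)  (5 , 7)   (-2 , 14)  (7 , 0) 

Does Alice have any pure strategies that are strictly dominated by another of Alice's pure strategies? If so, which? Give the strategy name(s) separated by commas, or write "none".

W is not dominated — it holds its own against X at Beta (6>4); Y at Delta (16>1); Z at Alpha (1>-1).
Nothing dominates X: W at Alpha (5>1); Y at Alpha (5=5); Z at Alpha (5>-1).
Nothing dominates Y: W at Alpha (5>1); X at Alpha (5=5); Z at Alpha (5>-1).
W strictly dominates Z — Alpha: 1>-1, Beta: 6>5, Gamma: 0>-2, Delta: 16>7.

Z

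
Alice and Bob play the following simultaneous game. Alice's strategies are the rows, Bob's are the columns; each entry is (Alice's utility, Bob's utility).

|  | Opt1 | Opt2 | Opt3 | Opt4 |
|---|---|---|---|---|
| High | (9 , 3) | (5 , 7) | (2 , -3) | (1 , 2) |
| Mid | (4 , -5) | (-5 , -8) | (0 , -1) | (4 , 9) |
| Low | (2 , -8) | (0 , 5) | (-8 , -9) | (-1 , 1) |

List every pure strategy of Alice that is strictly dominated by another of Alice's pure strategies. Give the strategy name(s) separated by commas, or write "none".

High: no other strategy beats it everywhere (Mid at Opt1 (9>4); Low at Opt1 (9>2)).
Mid: no other strategy beats it everywhere (High at Opt4 (4>1); Low at Opt1 (4>2)).
Low: dominated, since High does at least as well everywhere (Opt1: 9>2, Opt2: 5>0, Opt3: 2>-8, Opt4: 1>-1).

Low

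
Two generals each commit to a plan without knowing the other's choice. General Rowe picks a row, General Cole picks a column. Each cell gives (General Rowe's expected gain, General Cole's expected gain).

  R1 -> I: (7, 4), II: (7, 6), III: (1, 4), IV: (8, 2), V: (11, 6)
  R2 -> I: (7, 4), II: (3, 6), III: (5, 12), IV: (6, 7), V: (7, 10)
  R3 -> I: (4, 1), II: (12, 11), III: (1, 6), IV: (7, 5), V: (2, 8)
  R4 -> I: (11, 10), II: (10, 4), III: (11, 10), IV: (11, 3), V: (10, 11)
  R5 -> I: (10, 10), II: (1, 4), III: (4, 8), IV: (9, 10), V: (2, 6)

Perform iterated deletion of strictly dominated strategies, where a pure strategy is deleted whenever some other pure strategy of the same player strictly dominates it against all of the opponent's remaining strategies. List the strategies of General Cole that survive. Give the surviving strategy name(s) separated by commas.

II, V

General Rowe's strategy R2 is strictly dominated by R4 (I: 11>7, II: 10>3, III: 11>5, IV: 11>6, V: 10>7) and is removed.
General Rowe's strategy R5 is strictly dominated by R4 (I: 11>10, II: 10>1, III: 11>4, IV: 11>9, V: 10>2) and is removed.
Column I is eliminated: V beats it against every remaining row (R1: 6>4, R3: 8>1, R4: 11>10).
Column III is eliminated: V beats it against every remaining row (R1: 6>4, R3: 8>6, R4: 11>10).
Column IV is eliminated: II beats it against every remaining row (R1: 6>2, R3: 11>5, R4: 4>3).
Among the remaining strategies, none is strictly dominated by another pure strategy of the same player, so the elimination stops.
Surviving strategies — General Rowe: {R1, R3, R4}; General Cole: {II, V}.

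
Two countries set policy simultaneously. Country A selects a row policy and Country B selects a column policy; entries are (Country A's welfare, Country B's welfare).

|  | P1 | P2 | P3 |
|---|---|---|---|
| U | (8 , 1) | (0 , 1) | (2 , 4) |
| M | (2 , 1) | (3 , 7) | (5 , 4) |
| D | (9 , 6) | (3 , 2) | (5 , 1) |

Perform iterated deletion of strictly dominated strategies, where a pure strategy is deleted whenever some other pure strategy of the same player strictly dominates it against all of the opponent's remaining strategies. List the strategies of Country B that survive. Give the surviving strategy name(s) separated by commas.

P1, P2

Row U is eliminated: D beats it against every remaining column (P1: 9>8, P2: 3>0, P3: 5>2).
Country B's strategy P3 is strictly dominated by P2 (M: 7>4, D: 2>1) and is removed.
Among the remaining strategies, none is strictly dominated by another pure strategy of the same player, so the elimination stops.
Surviving strategies — Country A: {M, D}; Country B: {P1, P2}.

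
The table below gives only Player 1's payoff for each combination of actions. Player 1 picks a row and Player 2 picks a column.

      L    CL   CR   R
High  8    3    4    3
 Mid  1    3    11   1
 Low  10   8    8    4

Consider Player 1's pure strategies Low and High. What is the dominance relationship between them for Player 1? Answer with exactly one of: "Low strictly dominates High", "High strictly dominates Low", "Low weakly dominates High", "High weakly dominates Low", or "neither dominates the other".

Compare Low to High across every action of Player 2: L: 10>8, CL: 8>3, CR: 8>4, R: 4>3.
Every comparison favours Low, so Low strictly dominates High.

Low strictly dominates High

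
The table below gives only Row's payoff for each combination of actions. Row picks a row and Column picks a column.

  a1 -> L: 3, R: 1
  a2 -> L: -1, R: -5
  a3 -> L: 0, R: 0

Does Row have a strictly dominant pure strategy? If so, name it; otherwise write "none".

a1 vs a2: L: 3>-1, R: 1>-5.
a1 vs a3: L: 3>0, R: 1>0.
a1 strictly beats every other strategy against every opponent action, so it is strictly dominant.

a1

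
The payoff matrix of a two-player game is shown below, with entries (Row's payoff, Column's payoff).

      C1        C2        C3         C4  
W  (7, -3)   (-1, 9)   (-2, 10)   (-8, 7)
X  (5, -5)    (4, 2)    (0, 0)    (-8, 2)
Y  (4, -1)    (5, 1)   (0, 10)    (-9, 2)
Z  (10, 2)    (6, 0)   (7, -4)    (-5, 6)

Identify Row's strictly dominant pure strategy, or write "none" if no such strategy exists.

Z vs W: C1: 10>7, C2: 6>-1, C3: 7>-2, C4: -5>-8.
Z vs X: C1: 10>5, C2: 6>4, C3: 7>0, C4: -5>-8.
Z vs Y: C1: 10>4, C2: 6>5, C3: 7>0, C4: -5>-9.
Z strictly beats every other strategy against every opponent action, so it is strictly dominant.

Z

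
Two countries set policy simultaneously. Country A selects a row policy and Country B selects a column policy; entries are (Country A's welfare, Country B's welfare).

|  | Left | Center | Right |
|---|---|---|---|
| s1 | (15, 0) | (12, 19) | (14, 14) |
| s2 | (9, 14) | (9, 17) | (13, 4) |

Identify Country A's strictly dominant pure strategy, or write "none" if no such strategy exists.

s1

s1 vs s2: Left: 15>9, Center: 12>9, Right: 14>13.
s1 strictly beats every other strategy against every opponent action, so it is strictly dominant.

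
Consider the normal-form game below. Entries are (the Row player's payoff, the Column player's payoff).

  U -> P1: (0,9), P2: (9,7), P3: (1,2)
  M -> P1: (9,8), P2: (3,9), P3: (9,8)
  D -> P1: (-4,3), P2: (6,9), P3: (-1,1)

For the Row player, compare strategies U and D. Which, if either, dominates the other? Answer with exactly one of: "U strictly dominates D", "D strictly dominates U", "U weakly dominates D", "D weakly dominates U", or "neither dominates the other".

U's payoffs vs D's, by the Column player's action — P1: 0>-4, P2: 9>6, P3: 1>-1.
U gives a strictly higher payoff against each choice by the Column player, so U strictly dominates D.

U strictly dominates D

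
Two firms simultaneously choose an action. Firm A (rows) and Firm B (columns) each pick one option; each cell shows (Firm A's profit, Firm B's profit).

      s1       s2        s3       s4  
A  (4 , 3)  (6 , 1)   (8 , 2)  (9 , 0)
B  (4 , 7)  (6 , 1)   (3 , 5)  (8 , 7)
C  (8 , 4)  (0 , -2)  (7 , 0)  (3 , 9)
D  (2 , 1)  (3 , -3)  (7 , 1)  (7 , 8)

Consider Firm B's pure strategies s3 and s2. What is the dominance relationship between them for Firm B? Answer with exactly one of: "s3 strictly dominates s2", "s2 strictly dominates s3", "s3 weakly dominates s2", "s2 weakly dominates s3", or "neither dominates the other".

Compare s3 to s2 across each opponent action: A: 2>1, B: 5>1, C: 0>-2, D: 1>-3.
Every comparison favours s3, so s3 strictly dominates s2.

s3 strictly dominates s2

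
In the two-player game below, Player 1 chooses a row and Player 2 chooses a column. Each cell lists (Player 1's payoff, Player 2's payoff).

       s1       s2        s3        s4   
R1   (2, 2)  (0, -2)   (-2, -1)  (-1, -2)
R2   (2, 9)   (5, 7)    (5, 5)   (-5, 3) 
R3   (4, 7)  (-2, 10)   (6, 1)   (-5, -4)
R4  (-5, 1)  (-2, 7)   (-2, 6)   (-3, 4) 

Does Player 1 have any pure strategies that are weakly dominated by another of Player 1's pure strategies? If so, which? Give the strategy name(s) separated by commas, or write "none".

R1 is not dominated — it holds its own against R2 at s4 (-1>-5); R3 at s2 (0>-2); R4 at s1 (2>-5).
R2: no other strategy beats it everywhere (R1 at s2 (5>0); R3 at s2 (5>-2); R4 at s1 (2>-5)).
R3: no other strategy beats it everywhere (R1 at s1 (4>2); R2 at s1 (4>2); R4 at s1 (4>-5)).
R1 weakly dominates R4 — s1: 2>-5, s2: 0>-2, s3: -2=-2, s4: -1>-3.

R4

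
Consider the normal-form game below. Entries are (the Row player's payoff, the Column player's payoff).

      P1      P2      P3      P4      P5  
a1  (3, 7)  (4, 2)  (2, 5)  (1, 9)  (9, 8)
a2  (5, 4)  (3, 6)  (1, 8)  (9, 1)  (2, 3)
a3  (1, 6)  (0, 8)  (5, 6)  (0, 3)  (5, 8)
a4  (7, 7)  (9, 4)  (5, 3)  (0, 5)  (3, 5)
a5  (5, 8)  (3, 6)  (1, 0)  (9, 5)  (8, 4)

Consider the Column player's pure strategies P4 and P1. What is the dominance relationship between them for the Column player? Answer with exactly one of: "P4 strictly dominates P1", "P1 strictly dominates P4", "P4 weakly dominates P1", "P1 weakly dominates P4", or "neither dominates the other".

neither dominates the other

P4's payoffs vs P1's, by the Row player's action — a1: 9>7, a2: 1<4, a3: 3<6, a4: 5<7, a5: 5<8.
P4 does better at a1 but worse at a2, a3, a4, a5; neither strategy dominates the other.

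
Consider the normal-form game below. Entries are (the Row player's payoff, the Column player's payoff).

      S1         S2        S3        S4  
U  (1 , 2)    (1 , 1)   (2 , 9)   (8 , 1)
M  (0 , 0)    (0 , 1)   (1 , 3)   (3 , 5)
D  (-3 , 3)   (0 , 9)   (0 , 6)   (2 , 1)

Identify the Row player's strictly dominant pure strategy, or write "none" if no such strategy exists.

U vs M: S1: 1>0, S2: 1>0, S3: 2>1, S4: 8>3.
U vs D: S1: 1>-3, S2: 1>0, S3: 2>0, S4: 8>2.
U strictly beats every other strategy against every opponent action, so it is strictly dominant.

U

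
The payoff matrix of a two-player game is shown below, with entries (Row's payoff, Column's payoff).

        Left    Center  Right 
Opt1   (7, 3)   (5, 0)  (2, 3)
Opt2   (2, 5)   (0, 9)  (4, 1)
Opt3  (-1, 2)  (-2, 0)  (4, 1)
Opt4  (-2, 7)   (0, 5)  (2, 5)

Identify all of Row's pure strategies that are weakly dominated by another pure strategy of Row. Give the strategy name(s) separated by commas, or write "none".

Opt1 is not dominated — it holds its own against Opt2 at Left (7>2); Opt3 at Left (7>-1); Opt4 at Left (7>-2).
Opt2: no other strategy beats it everywhere (Opt1 at Right (4>2); Opt3 at Left (2>-1); Opt4 at Left (2>-2)).
Opt3: dominated, since Opt2 does at least as well everywhere (Left: 2>-1, Center: 0>-2, Right: 4=4).
Opt4: dominated, since Opt1 does at least as well everywhere (Left: 7>-2, Center: 5>0, Right: 2=2).

Opt3, Opt4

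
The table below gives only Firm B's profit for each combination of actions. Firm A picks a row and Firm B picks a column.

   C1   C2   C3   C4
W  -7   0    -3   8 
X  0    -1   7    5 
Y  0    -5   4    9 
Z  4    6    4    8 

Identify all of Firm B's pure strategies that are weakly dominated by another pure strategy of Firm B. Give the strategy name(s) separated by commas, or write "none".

C1, C2

C3 weakly dominates C1 — W: -3>-7, X: 7>0, Y: 4>0, Z: 4=4.
C2: dominated, since C4 does at least as well everywhere (W: 8>0, X: 5>-1, Y: 9>-5, Z: 8>6).
C3 is not dominated — it holds its own against C1 at W (-3>-7); C2 at X (7>-1); C4 at X (7>5).
C4: no other strategy beats it everywhere (C1 at W (8>-7); C2 at W (8>0); C3 at W (8>-3)).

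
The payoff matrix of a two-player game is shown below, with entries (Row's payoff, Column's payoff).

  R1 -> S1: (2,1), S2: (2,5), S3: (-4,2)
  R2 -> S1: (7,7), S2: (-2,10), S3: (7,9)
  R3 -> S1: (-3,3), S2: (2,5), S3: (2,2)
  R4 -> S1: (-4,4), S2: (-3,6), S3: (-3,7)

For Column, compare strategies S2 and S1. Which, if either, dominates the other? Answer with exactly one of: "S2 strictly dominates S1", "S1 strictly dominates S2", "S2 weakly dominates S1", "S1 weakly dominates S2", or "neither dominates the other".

S2 strictly dominates S1

S2's payoffs vs S1's, by Row's action — R1: 5>1, R2: 10>7, R3: 5>3, R4: 6>4.
Every comparison favours S2, so S2 strictly dominates S1.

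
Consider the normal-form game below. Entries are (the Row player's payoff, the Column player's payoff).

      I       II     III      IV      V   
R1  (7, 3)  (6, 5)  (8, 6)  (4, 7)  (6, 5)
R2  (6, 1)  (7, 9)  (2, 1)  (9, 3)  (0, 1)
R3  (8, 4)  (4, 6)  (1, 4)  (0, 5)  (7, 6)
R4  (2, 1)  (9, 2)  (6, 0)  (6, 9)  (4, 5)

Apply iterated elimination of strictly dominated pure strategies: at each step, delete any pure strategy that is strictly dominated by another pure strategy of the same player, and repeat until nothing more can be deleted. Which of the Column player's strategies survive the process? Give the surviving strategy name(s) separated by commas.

The Column player's strategy I is strictly dominated by II (R1: 5>3, R2: 9>1, R3: 6>4, R4: 2>1) and is removed.
The Column player's strategy III is strictly dominated by IV (R1: 7>6, R2: 3>1, R3: 5>4, R4: 9>0) and is removed.
Among the remaining strategies, none is strictly dominated by another pure strategy of the same player, so the elimination stops.
Surviving strategies — the Row player: {R1, R2, R3, R4}; the Column player: {II, IV, V}.

II, IV, V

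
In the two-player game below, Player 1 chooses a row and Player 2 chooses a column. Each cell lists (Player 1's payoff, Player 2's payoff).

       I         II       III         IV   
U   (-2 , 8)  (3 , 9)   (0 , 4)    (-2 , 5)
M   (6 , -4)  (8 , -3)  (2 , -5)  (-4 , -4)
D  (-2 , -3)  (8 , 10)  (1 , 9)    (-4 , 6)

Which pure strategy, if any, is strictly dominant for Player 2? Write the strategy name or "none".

II

II vs I: U: 9>8, M: -3>-4, D: 10>-3.
II vs III: U: 9>4, M: -3>-5, D: 10>9.
II vs IV: U: 9>5, M: -3>-4, D: 10>6.
II strictly beats every other strategy against every opponent action, so it is strictly dominant.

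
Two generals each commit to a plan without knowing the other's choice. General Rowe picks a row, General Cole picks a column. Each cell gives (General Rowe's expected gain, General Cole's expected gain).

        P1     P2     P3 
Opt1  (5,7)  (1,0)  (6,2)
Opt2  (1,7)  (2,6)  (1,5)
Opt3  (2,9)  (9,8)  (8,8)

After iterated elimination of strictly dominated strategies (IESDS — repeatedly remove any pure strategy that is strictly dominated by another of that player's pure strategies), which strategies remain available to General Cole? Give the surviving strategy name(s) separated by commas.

P1

General Rowe's strategy Opt2 is strictly dominated by Opt3 (P1: 2>1, P2: 9>2, P3: 8>1) and is removed.
General Cole's strategy P2 is strictly dominated by P1 (Opt1: 7>0, Opt3: 9>8) and is removed.
General Cole's strategy P3 is strictly dominated by P1 (Opt1: 7>2, Opt3: 9>8) and is removed.
General Rowe's strategy Opt3 is strictly dominated by Opt1 (P1: 5>2) and is removed.
Among the remaining strategies, none is strictly dominated by another pure strategy of the same player, so the elimination stops.
Surviving strategies — General Rowe: {Opt1}; General Cole: {P1}.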